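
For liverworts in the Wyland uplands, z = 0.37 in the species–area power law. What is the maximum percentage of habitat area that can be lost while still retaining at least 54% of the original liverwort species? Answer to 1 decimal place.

Need (A_new/A_old)^0.37 = 0.54, so A_new/A_old = 0.54^(1/0.37) = 0.54^2.703
ln(A_new/A_old) = ln 0.54 / 0.37 = -0.6162 / 0.37 = -1.6654
A_new/A_old = e^-1.6654 ≈ 0.1891
Fraction that can be lost = 1 − 0.1891 = 0.8109

81.1%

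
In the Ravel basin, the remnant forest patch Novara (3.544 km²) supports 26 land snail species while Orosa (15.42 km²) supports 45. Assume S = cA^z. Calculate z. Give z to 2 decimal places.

0.37

Taking logs: ln S = ln c + z ln A, so z = (ln S₂ − ln S₁)/(ln A₂ − ln A₁).
z = ln(45/26) / ln(15.42/3.544) = ln(1.731) / ln(4.351) = 0.5486 / 1.4704 = 0.3731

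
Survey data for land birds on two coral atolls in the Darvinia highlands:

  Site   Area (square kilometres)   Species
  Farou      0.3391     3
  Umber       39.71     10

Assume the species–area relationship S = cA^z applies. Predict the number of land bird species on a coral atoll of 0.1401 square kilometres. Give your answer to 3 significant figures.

2.40

z = ln(10/3) / ln(39.71/0.3391) = 1.2040 / 4.7631 = 0.2528
c = 3 / 0.3391^0.2528 = 3 / 0.7608 = 3.943
S₃ = 3.943 × 0.1401^0.2528 = 3.943 × 0.6085 ≈ 2.399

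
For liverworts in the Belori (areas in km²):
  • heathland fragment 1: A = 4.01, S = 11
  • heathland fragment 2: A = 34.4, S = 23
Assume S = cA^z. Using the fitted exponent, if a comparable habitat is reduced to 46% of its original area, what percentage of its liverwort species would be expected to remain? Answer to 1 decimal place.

z = ln(23/11) / ln(34.4/4.01) = 0.7376 / 2.1493 = 0.3432
S_new/S_old = (A_new/A_old)^z = 0.46^0.3432 = exp(0.3432 × -0.7765) = 0.7661

76.6%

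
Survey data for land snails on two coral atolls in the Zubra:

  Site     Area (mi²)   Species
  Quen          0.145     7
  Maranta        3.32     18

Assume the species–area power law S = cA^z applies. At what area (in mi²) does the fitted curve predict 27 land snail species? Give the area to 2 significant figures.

z = ln(18/7) / ln(3.32/0.145) = 0.9445 / 3.1310 = 0.3016
c = 7 / 0.145^0.3016 = 7 / 0.5585 = 12.53
A = (27/12.53)^(1/0.3016) ⇒ ln A = ln(2.154)/0.3016 = 2.5441
A = e^2.5441 ≈ 12.73 mi²

13 mi²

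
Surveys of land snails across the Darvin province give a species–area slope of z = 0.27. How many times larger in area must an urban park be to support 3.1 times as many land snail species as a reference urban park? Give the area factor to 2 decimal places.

(A₂/A₁)^0.27 = 3.1, so A₂/A₁ = 3.1^(1/0.27) = 3.1^3.704
ln(A₂/A₁) = ln 3.1 / 0.27 = 1.1314 / 0.27 = 4.1904
A₂/A₁ = e^4.1904 ≈ 66.05

66.05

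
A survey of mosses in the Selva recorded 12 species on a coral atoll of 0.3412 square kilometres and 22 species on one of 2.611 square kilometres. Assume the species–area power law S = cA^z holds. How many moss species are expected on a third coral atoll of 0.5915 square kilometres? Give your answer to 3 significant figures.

14.1

z = ln(22/12) / ln(2.611/0.3412) = 0.6061 / 2.0350 = 0.2979
c = 12 / 0.3412^0.2979 = 12 / 0.7259 = 16.53
S₃ = 16.53 × 0.5915^0.2979 = 16.53 × 0.8552 ≈ 14.14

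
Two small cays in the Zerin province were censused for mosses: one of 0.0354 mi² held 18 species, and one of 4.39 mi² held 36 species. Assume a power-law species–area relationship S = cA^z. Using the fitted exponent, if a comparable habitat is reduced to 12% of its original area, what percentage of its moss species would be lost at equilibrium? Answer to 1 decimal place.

26.3%

z = ln(36/18) / ln(4.39/0.0354) = 0.6931 / 4.8204 = 0.1438
S_new/S_old = (A_new/A_old)^z = 0.12^0.1438 = exp(0.1438 × -2.1203) = 0.7372
Fraction lost = 1 − 0.7372 = 0.2628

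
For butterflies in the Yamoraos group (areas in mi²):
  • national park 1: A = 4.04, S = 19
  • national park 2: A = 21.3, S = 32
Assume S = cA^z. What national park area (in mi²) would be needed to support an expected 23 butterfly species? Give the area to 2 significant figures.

z = ln(32/19) / ln(21.3/4.04) = 0.5213 / 1.6625 = 0.3136
c = 19 / 4.04^0.3136 = 19 / 1.549 = 12.26
A = (23/12.26)^(1/0.3136) ⇒ ln A = ln(1.875)/0.3136 = 2.0055
A = e^2.0055 ≈ 7.43 mi²

7.4 mi²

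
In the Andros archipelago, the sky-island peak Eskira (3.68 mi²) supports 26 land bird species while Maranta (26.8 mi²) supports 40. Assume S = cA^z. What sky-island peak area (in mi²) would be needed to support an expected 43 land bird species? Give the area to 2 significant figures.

z = ln(40/26) / ln(26.8/3.68) = 0.4308 / 1.9855 = 0.2170
c = 26 / 3.68^0.2170 = 26 / 1.327 = 19.6
A = (43/19.6)^(1/0.2170) ⇒ ln A = ln(2.194)/0.2170 = 3.6217
A = e^3.6217 ≈ 37.4 mi²

37 mi²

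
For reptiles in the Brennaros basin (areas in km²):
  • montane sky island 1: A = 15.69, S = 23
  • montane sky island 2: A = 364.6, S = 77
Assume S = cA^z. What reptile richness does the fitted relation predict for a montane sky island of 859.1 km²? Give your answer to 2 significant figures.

110

z = ln(77/23) / ln(364.6/15.69) = 1.2083 / 3.1458 = 0.3841
c = 23 / 15.69^0.3841 = 23 / 2.879 = 7.989
S₃ = 7.989 × 859.1^0.3841 = 7.989 × 13.4 ≈ 107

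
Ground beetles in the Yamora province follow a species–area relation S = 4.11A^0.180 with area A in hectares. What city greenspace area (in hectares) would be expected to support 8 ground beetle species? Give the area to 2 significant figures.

8 = 4.11 × A^0.18  ⇒  A^0.18 = 8/4.11 = 1.946
ln A = ln(1.946) / 0.18 = 0.6660 / 0.18 = 3.7001
A = e^3.7001 ≈ 40.45 hectares

40 hectares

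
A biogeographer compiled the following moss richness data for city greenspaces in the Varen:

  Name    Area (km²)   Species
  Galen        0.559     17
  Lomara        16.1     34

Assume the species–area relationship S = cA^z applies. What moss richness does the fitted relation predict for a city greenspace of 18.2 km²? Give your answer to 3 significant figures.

z = ln(34/17) / ln(16.1/0.559) = 0.6931 / 3.3604 = 0.2063
c = 17 / 0.559^0.2063 = 17 / 0.887 = 19.17
S₃ = 19.17 × 18.2^0.2063 = 19.17 × 1.819 ≈ 34.87

34.9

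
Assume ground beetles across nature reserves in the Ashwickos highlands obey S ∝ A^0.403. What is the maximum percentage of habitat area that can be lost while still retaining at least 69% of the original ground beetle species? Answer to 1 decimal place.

60.2%

Need (A_new/A_old)^0.403 = 0.69, so A_new/A_old = 0.69^(1/0.403) = 0.69^2.481
ln(A_new/A_old) = ln 0.69 / 0.403 = -0.3711 / 0.403 = -0.9208
A_new/A_old = e^-0.9208 ≈ 0.3982
Fraction that can be lost = 1 − 0.3982 = 0.6018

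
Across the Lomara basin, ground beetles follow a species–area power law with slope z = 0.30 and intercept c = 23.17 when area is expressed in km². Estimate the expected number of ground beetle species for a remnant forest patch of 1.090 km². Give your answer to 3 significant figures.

S = 23.17 × 1.09^0.3
ln S = ln 23.17 + 0.3 × ln 1.09 = 3.1429 + 0.3 × 0.0862 = 3.1687
S = e^3.1687 ≈ 23.78

23.8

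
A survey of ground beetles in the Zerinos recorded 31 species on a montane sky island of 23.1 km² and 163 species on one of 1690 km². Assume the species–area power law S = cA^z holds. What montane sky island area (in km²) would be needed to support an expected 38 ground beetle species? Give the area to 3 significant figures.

39.1 km²

z = ln(163/31) / ln(1690/23.1) = 1.6598 / 4.2927 = 0.3867
c = 31 / 23.1^0.3867 = 31 / 3.367 = 9.207
A = (38/9.207)^(1/0.3867) ⇒ ln A = ln(4.127)/0.3867 = 3.6664
A = e^3.6664 ≈ 39.11 km²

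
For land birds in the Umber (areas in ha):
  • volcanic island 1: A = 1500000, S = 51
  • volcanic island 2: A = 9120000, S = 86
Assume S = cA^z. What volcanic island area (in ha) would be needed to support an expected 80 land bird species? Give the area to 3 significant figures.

z = ln(86/51) / ln(9120000/1500000) = 0.5225 / 1.8050 = 0.2895
c = 51 / 1500000^0.2895 = 51 / 61.36 = 0.8312
A = (80/0.8312)^(1/0.2895) ⇒ ln A = ln(96.25)/0.2895 = 15.7762
A = e^15.7762 ≈ 7103904 ha

7100000 ha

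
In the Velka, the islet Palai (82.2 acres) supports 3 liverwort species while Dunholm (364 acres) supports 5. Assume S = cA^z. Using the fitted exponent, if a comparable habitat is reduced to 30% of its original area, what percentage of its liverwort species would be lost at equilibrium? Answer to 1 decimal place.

z = ln(5/3) / ln(364/82.2) = 0.5108 / 1.4880 = 0.3433
S_new/S_old = (A_new/A_old)^z = 0.3^0.3433 = exp(0.3433 × -1.2040) = 0.6615
Fraction lost = 1 − 0.6615 = 0.3385

33.9%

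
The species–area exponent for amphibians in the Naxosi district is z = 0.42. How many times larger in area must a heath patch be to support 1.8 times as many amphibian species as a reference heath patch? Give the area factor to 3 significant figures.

(A₂/A₁)^0.42 = 1.8, so A₂/A₁ = 1.8^(1/0.42) = 1.8^2.381
ln(A₂/A₁) = ln 1.8 / 0.42 = 0.5878 / 0.42 = 1.3995
A₂/A₁ = e^1.3995 ≈ 4.053

4.05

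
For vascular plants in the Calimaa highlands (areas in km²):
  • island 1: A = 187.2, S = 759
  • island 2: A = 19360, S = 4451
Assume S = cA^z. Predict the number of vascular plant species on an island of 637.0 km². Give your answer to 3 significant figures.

1210

z = ln(4451/759) / ln(19360/187.2) = 1.7689 / 4.6388 = 0.3813
c = 759 / 187.2^0.3813 = 759 / 7.353 = 103.2
S₃ = 103.2 × 637^0.3813 = 103.2 × 11.73 ≈ 1211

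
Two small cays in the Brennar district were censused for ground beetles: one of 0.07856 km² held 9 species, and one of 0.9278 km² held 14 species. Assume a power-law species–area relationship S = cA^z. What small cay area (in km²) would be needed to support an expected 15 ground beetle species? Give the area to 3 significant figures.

1.36 km²

z = ln(14/9) / ln(0.9278/0.07856) = 0.4418 / 2.4690 = 0.1790
c = 9 / 0.07856^0.1790 = 9 / 0.6343 = 14.19
A = (15/14.19)^(1/0.1790) ⇒ ln A = ln(1.057)/0.1790 = 0.3106
A = e^0.3106 ≈ 1.364 km²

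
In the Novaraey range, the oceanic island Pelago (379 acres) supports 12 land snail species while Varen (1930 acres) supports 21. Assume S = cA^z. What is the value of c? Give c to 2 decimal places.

z = ln(S₂/S₁) / ln(A₂/A₁) = ln(21/12) / ln(1930/379) = 0.5596 / 1.6277 = 0.3438
c = S₁ / A₁^z = 12 / 379^0.3438 = 12 / 7.701 = 1.558

1.56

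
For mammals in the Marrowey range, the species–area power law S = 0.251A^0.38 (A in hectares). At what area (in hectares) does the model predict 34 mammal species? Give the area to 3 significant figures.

34 = 0.251 × A^0.38  ⇒  A^0.38 = 34/0.251 = 135.5
ln A = ln(135.5) / 0.38 = 4.9087 / 0.38 = 12.9175
A = e^12.9175 ≈ 407393 hectares

407000 hectares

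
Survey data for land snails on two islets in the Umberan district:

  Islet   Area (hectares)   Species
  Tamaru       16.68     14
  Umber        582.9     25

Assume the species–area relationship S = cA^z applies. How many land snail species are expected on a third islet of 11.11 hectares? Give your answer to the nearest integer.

z = ln(25/14) / ln(582.9/16.68) = 0.5798 / 3.5538 = 0.1632
c = 14 / 16.68^0.1632 = 14 / 1.583 = 8.845
S₃ = 8.845 × 11.11^0.1632 = 8.845 × 1.481 ≈ 13.1

13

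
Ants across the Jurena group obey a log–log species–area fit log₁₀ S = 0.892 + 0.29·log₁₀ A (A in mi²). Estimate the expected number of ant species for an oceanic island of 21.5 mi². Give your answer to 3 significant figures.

19.0

S = 7.798 × 21.5^0.29 = 7.798 × 2.434 ≈ 18.98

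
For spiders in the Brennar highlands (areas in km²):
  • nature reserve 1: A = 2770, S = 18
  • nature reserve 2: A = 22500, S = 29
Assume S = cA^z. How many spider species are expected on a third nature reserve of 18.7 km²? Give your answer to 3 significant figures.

z = ln(29/18) / ln(22500/2770) = 0.4769 / 2.0947 = 0.2277
c = 18 / 2770^0.2277 = 18 / 6.079 = 2.961
S₃ = 2.961 × 18.7^0.2277 = 2.961 × 1.948 ≈ 5.768

5.77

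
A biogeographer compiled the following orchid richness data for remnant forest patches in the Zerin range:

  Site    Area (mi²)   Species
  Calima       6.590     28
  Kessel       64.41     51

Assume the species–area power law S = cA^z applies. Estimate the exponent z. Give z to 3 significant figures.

Taking logs: ln S = ln c + z ln A, so z = (ln S₂ − ln S₁)/(ln A₂ − ln A₁).
z = ln(51/28) / ln(64.41/6.59) = ln(1.821) / ln(9.774) = 0.5996 / 2.2797 = 0.2630

0.263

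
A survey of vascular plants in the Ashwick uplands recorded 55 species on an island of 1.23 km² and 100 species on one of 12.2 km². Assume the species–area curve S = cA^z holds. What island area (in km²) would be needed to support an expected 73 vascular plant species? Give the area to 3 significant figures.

z = ln(100/55) / ln(12.2/1.23) = 0.5978 / 2.2944 = 0.2606
c = 55 / 1.23^0.2606 = 55 / 1.055 = 52.11
A = (73/52.11)^(1/0.2606) ⇒ ln A = ln(1.401)/0.2606 = 1.2936
A = e^1.2936 ≈ 3.646 km²

3.65 km²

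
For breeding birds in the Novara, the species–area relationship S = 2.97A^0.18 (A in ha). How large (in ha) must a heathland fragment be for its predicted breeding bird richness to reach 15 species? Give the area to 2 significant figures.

8100 ha

15 = 2.97 × A^0.18  ⇒  A^0.18 = 15/2.97 = 5.051
ln A = ln(5.051) / 0.18 = 1.6195 / 0.18 = 8.9972
A = e^8.9972 ≈ 8080 ha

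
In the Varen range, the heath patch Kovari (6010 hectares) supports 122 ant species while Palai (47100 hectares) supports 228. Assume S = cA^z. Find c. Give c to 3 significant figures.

z = ln(S₂/S₁) / ln(A₂/A₁) = ln(228/122) / ln(47100/6010) = 0.6253 / 2.0588 = 0.3037
c = S₁ / A₁^z = 122 / 6010^0.3037 = 122 / 14.05 = 8.682

8.68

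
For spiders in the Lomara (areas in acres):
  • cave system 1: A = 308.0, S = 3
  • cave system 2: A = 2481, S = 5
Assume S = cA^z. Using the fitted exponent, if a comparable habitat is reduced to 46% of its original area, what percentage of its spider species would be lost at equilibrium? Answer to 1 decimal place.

17.3%

z = ln(5/3) / ln(2481/308) = 0.5108 / 2.0863 = 0.2448
S_new/S_old = (A_new/A_old)^z = 0.46^0.2448 = exp(0.2448 × -0.7765) = 0.8269
Fraction lost = 1 − 0.8269 = 0.1731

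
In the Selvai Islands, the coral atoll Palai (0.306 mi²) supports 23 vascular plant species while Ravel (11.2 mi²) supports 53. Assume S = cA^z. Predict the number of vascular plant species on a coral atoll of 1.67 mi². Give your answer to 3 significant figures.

z = ln(53/23) / ln(11.2/0.306) = 0.8348 / 3.6001 = 0.2319
c = 23 / 0.306^0.2319 = 23 / 0.7599 = 30.27
S₃ = 30.27 × 1.67^0.2319 = 30.27 × 1.126 ≈ 34.09

34.1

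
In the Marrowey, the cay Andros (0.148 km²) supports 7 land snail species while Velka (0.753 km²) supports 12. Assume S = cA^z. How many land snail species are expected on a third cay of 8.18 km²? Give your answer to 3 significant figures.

26.4

z = ln(12/7) / ln(0.753/0.148) = 0.5390 / 1.6269 = 0.3313
c = 7 / 0.148^0.3313 = 7 / 0.531 = 13.18
S₃ = 13.18 × 8.18^0.3313 = 13.18 × 2.006 ≈ 26.45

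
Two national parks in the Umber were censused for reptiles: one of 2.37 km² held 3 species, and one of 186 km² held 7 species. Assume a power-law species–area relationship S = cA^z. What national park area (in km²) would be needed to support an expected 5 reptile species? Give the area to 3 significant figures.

z = ln(7/3) / ln(186/2.37) = 0.8473 / 4.3629 = 0.1942
c = 3 / 2.37^0.1942 = 3 / 1.182 = 2.537
A = (5/2.537)^(1/0.1942) ⇒ ln A = ln(1.971)/0.1942 = 3.4932
A = e^3.4932 ≈ 32.89 km²

32.9 km²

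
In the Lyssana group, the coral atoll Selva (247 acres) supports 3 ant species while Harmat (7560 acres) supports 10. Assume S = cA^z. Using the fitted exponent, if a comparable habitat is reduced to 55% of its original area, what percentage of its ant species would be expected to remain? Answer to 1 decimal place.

z = ln(10/3) / ln(7560/247) = 1.2040 / 3.4212 = 0.3519
S_new/S_old = (A_new/A_old)^z = 0.55^0.3519 = exp(0.3519 × -0.5978) = 0.8103

81.0%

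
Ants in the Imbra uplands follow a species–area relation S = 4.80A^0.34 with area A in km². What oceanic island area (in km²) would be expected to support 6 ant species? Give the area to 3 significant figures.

6 = 4.8 × A^0.34  ⇒  A^0.34 = 6/4.8 = 1.25
ln A = ln(1.25) / 0.34 = 0.2231 / 0.34 = 0.6563
A = e^0.6563 ≈ 1.928 km²

1.93 km²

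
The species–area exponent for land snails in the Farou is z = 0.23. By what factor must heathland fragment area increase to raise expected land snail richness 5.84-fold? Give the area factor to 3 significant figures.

(A₂/A₁)^0.23 = 5.84, so A₂/A₁ = 5.84^(1/0.23) = 5.84^4.348
ln(A₂/A₁) = ln 5.84 / 0.23 = 1.7647 / 0.23 = 7.6727
A₂/A₁ = e^7.6727 ≈ 2149

2150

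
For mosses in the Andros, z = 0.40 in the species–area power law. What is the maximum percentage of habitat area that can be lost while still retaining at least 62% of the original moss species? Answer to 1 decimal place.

69.7%

Need (A_new/A_old)^0.4 = 0.62, so A_new/A_old = 0.62^(1/0.4) = 0.62^2.5
ln(A_new/A_old) = ln 0.62 / 0.4 = -0.4780 / 0.4 = -1.1951
A_new/A_old = e^-1.1951 ≈ 0.3027
Fraction that can be lost = 1 − 0.3027 = 0.6973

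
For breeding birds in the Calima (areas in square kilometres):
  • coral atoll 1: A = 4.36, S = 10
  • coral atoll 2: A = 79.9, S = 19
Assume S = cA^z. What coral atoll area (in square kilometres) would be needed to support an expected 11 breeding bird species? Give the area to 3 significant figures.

6.71 square kilometres

z = ln(19/10) / ln(79.9/4.36) = 0.6419 / 2.9083 = 0.2207
c = 10 / 4.36^0.2207 = 10 / 1.384 = 7.225
A = (11/7.225)^(1/0.2207) ⇒ ln A = ln(1.522)/0.2207 = 1.9043
A = e^1.9043 ≈ 6.715 square kilometres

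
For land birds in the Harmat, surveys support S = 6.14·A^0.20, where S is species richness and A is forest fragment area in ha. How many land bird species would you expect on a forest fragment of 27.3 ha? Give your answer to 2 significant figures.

12

S = 6.14 × 27.3^0.2 = 6.14 × 1.937 ≈ 11.9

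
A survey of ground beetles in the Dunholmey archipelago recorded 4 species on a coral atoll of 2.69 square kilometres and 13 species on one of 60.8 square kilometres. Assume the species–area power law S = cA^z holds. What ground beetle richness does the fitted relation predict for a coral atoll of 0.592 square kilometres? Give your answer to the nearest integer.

2

z = ln(13/4) / ln(60.8/2.69) = 1.1787 / 3.1180 = 0.3780
c = 4 / 2.69^0.3780 = 4 / 1.454 = 2.752
S₃ = 2.752 × 0.592^0.3780 = 2.752 × 0.8202 ≈ 2.257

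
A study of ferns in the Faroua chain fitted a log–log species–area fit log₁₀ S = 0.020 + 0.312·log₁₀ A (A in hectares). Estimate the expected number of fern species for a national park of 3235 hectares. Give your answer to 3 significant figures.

13.0

S = 1.047 × 3235^0.312 = 1.047 × 12.45 ≈ 13.03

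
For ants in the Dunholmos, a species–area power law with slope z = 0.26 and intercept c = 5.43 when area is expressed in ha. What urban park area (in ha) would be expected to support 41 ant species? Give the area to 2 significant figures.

2400 ha

41 = 5.43 × A^0.26  ⇒  A^0.26 = 41/5.43 = 7.551
ln A = ln(7.551) / 0.26 = 2.0216 / 0.26 = 7.7755
A = e^7.7755 ≈ 2382 ha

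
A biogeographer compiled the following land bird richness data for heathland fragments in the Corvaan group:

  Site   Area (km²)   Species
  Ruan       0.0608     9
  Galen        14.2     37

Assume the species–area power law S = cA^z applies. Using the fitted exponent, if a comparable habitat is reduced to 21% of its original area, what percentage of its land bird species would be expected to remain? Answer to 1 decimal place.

66.7%

z = ln(37/9) / ln(14.2/0.0608) = 1.4137 / 5.4534 = 0.2592
S_new/S_old = (A_new/A_old)^z = 0.21^0.2592 = exp(0.2592 × -1.5606) = 0.6673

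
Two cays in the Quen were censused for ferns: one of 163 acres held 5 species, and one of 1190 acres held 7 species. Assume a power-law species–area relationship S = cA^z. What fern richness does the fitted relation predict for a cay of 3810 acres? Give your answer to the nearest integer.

9

z = ln(7/5) / ln(1190/163) = 0.3365 / 1.9880 = 0.1693
c = 5 / 163^0.1693 = 5 / 2.368 = 2.111
S₃ = 2.111 × 3810^0.1693 = 2.111 × 4.037 ≈ 8.524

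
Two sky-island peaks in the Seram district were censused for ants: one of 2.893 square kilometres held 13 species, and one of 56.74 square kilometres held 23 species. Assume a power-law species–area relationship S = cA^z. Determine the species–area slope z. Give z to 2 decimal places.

0.19

Taking logs: ln S = ln c + z ln A, so z = (ln S₂ − ln S₁)/(ln A₂ − ln A₁).
z = ln(23/13) / ln(56.74/2.893) = ln(1.769) / ln(19.61) = 0.5705 / 2.9762 = 0.1917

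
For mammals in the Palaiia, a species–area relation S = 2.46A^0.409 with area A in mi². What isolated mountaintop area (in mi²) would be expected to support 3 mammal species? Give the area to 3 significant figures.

3 = 2.46 × A^0.409  ⇒  A^0.409 = 3/2.46 = 1.22
ln A = ln(1.22) / 0.409 = 0.1985 / 0.409 = 0.4852
A = e^0.4852 ≈ 1.625 mi²

1.62 mi²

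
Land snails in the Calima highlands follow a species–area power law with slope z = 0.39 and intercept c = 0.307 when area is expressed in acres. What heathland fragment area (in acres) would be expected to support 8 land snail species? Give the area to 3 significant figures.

4270 acres

8 = 0.307 × A^0.39  ⇒  A^0.39 = 8/0.307 = 26.06
ln A = ln(26.06) / 0.39 = 3.2603 / 0.39 = 8.3599
A = e^8.3599 ≈ 4272 acres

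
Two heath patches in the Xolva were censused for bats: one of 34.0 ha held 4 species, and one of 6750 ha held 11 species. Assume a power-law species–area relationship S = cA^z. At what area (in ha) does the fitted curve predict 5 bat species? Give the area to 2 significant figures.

110 ha

z = ln(11/4) / ln(6750/34) = 1.0116 / 5.2909 = 0.1912
c = 4 / 34^0.1912 = 4 / 1.963 = 2.038
A = (5/2.038)^(1/0.1912) ⇒ ln A = ln(2.453)/0.1912 = 4.6935
A = e^4.6935 ≈ 109.2 ha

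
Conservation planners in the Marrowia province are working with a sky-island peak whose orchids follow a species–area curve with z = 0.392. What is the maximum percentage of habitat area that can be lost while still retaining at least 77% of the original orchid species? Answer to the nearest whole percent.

Need (A_new/A_old)^0.392 = 0.77, so A_new/A_old = 0.77^(1/0.392) = 0.77^2.551
ln(A_new/A_old) = ln 0.77 / 0.392 = -0.2614 / 0.392 = -0.6667
A_new/A_old = e^-0.6667 ≈ 0.5134
Fraction that can be lost = 1 − 0.5134 = 0.4866

49%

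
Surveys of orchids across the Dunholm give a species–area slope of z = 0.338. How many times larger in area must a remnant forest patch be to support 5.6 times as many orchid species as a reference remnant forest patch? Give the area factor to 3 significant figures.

164

(A₂/A₁)^0.338 = 5.6, so A₂/A₁ = 5.6^(1/0.338) = 5.6^2.959
ln(A₂/A₁) = ln 5.6 / 0.338 = 1.7228 / 0.338 = 5.0969
A₂/A₁ = e^5.0969 ≈ 163.5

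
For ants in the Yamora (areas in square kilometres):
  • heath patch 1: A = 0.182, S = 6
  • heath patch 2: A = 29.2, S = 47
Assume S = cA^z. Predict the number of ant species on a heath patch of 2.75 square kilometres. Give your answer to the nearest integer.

z = ln(47/6) / ln(29.2/0.182) = 2.0584 / 5.0779 = 0.4054
c = 6 / 0.182^0.4054 = 6 / 0.5013 = 11.97
S₃ = 11.97 × 2.75^0.4054 = 11.97 × 1.507 ≈ 18.04

18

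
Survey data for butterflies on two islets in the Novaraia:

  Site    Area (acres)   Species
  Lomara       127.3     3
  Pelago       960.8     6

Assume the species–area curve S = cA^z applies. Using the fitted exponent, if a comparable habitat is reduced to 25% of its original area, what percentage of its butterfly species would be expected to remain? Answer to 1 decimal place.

z = ln(6/3) / ln(960.8/127.3) = 0.6931 / 2.0212 = 0.3429
S_new/S_old = (A_new/A_old)^z = 0.25^0.3429 = exp(0.3429 × -1.3863) = 0.6216

62.2%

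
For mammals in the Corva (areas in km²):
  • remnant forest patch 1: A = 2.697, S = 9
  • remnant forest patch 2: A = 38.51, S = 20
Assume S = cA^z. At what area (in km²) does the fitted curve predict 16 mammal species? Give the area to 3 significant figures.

18.3 km²

z = ln(20/9) / ln(38.51/2.697) = 0.7985 / 2.6588 = 0.3003
c = 9 / 2.697^0.3003 = 9 / 1.347 = 6.681
A = (16/6.681)^(1/0.3003) ⇒ ln A = ln(2.395)/0.3003 = 2.9079
A = e^2.9079 ≈ 18.32 km²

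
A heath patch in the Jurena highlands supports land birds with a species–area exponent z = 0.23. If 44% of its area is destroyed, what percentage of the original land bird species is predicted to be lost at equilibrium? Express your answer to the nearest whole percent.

12%

S_new/S_old = (A_new/A_old)^z = 0.56^0.23
= exp(0.23 × ln 0.56) = exp(0.23 × -0.5798) = exp(-0.1334) ≈ 0.8752
Fraction lost = 1 − 0.8752 = 0.1248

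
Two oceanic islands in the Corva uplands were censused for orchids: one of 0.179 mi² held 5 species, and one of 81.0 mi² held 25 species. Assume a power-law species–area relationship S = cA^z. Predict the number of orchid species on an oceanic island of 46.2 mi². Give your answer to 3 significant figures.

z = ln(25/5) / ln(81/0.179) = 1.6094 / 6.1148 = 0.2632
c = 5 / 0.179^0.2632 = 5 / 0.6358 = 7.864
S₃ = 7.864 × 46.2^0.2632 = 7.864 × 2.742 ≈ 21.57

21.6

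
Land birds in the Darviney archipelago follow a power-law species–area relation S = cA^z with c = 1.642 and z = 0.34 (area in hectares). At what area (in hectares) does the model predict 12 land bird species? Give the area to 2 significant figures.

350 hectares

12 = 1.642 × A^0.34  ⇒  A^0.34 = 12/1.642 = 7.308
ln A = ln(7.308) / 0.34 = 1.9890 / 0.34 = 5.8500
A = e^5.8500 ≈ 347.2 hectares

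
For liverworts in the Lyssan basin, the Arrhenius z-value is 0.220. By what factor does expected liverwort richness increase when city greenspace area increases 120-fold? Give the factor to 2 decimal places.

S₂/S₁ = (A₂/A₁)^z = 120^0.22
ln(S₂/S₁) = 0.22 × ln 120 = 0.22 × 4.7875 = 1.0532
S₂/S₁ = e^1.0532 ≈ 2.867

2.87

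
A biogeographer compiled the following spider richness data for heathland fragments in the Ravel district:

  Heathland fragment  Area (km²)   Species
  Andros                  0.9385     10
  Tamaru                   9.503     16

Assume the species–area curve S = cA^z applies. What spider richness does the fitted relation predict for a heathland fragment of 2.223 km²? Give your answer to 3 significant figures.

z = ln(16/10) / ln(9.503/0.9385) = 0.4700 / 2.3151 = 0.2030
c = 10 / 0.9385^0.2030 = 10 / 0.9872 = 10.13
S₃ = 10.13 × 2.223^0.2030 = 10.13 × 1.176 ≈ 11.91

11.9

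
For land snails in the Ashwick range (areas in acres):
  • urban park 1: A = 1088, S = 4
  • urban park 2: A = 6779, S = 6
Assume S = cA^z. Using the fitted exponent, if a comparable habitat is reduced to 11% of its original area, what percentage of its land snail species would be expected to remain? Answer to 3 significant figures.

61.3%

z = ln(6/4) / ln(6779/1088) = 0.4055 / 1.8295 = 0.2216
S_new/S_old = (A_new/A_old)^z = 0.11^0.2216 = exp(0.2216 × -2.2073) = 0.6131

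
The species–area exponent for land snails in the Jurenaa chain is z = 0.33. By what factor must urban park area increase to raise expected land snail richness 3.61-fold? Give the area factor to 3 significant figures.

(A₂/A₁)^0.33 = 3.61, so A₂/A₁ = 3.61^(1/0.33) = 3.61^3.03
ln(A₂/A₁) = ln 3.61 / 0.33 = 1.2837 / 0.33 = 3.8900
A₂/A₁ = e^3.8900 ≈ 48.91

48.9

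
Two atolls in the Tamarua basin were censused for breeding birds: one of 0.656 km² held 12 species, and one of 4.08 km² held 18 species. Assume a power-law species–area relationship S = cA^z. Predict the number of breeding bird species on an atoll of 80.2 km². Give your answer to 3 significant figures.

34.9

z = ln(18/12) / ln(4.08/0.656) = 0.4055 / 1.8277 = 0.2218
c = 12 / 0.656^0.2218 = 12 / 0.9107 = 13.18
S₃ = 13.18 × 80.2^0.2218 = 13.18 × 2.645 ≈ 34.85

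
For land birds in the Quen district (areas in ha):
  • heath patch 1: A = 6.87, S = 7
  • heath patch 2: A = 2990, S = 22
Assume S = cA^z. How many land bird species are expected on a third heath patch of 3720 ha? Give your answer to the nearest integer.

23

z = ln(22/7) / ln(2990/6.87) = 1.1451 / 6.0759 = 0.1885
c = 7 / 6.87^0.1885 = 7 / 1.438 = 4.868
S₃ = 4.868 × 3720^0.1885 = 4.868 × 4.709 ≈ 22.92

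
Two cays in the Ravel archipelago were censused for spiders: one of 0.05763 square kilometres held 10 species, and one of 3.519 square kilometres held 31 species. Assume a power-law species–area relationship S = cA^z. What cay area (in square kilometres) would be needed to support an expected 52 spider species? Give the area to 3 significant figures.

23.1 square kilometres

z = ln(31/10) / ln(3.519/0.05763) = 1.1314 / 4.1119 = 0.2752
c = 10 / 0.05763^0.2752 = 10 / 0.456 = 21.93
A = (52/21.93)^(1/0.2752) ⇒ ln A = ln(2.371)/0.2752 = 3.1381
A = e^3.1381 ≈ 23.06 square kilometres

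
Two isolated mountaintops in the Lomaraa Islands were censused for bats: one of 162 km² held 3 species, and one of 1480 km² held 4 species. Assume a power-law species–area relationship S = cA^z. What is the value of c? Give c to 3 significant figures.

z = ln(S₂/S₁) / ln(A₂/A₁) = ln(4/3) / ln(1480/162) = 0.2877 / 2.2122 = 0.1300
c = S₁ / A₁^z = 3 / 162^0.1300 = 3 / 1.938 = 1.548

1.55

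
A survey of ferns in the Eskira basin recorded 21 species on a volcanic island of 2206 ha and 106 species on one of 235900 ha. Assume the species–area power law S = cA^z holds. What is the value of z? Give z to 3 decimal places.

Taking logs: ln S = ln c + z ln A, so z = (ln S₂ − ln S₁)/(ln A₂ − ln A₁).
z = ln(106/21) / ln(235900/2206) = ln(5.048) / ln(106.9) = 1.6189 / 4.6722 = 0.3465

0.346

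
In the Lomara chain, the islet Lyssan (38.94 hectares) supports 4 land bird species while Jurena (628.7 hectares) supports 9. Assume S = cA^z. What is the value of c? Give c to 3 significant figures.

1.38

z = ln(S₂/S₁) / ln(A₂/A₁) = ln(9/4) / ln(628.7/38.94) = 0.8109 / 2.7816 = 0.2915
c = S₁ / A₁^z = 4 / 38.94^0.2915 = 4 / 2.908 = 1.375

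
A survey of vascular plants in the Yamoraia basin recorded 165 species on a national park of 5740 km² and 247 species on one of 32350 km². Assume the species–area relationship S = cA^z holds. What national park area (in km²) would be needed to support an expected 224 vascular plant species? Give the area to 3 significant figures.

21300 km²

z = ln(247/165) / ln(32350/5740) = 0.4034 / 1.7292 = 0.2333
c = 165 / 5740^0.2333 = 165 / 7.534 = 21.9
A = (224/21.9)^(1/0.2333) ⇒ ln A = ln(10.23)/0.2333 = 9.9654
A = e^9.9654 ≈ 21278 km²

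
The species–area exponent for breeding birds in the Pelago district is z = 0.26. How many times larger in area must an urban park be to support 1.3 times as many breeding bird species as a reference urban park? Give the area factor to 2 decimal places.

(A₂/A₁)^0.26 = 1.3, so A₂/A₁ = 1.3^(1/0.26) = 1.3^3.846
ln(A₂/A₁) = ln 1.3 / 0.26 = 0.2624 / 0.26 = 1.0091
A₂/A₁ = e^1.0091 ≈ 2.743

2.74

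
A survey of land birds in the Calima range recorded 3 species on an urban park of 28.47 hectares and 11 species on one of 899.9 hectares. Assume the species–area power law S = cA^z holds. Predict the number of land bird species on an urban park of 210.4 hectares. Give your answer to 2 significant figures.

6.4

z = ln(11/3) / ln(899.9/28.47) = 1.2993 / 3.4534 = 0.3762
c = 3 / 28.47^0.3762 = 3 / 3.525 = 0.851
S₃ = 0.851 × 210.4^0.3762 = 0.851 × 7.482 ≈ 6.367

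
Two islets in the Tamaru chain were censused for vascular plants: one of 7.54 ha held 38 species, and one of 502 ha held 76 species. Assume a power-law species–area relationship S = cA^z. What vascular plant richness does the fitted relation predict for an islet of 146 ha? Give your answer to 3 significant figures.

62.0

z = ln(76/38) / ln(502/7.54) = 0.6931 / 4.1984 = 0.1651
c = 38 / 7.54^0.1651 = 38 / 1.396 = 27.22
S₃ = 27.22 × 146^0.1651 = 27.22 × 2.277 ≈ 61.98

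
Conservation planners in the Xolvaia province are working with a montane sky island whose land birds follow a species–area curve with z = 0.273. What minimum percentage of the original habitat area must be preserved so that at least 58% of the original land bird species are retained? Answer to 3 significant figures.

13.6%

Need (A_new/A_old)^0.273 = 0.58, so A_new/A_old = 0.58^(1/0.273) = 0.58^3.663
ln(A_new/A_old) = ln 0.58 / 0.273 = -0.5447 / 0.273 = -1.9953
A_new/A_old = e^-1.9953 ≈ 0.136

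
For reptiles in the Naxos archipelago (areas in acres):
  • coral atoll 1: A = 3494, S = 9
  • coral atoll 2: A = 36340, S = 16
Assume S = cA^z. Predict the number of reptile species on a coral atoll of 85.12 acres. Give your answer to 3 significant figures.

z = ln(16/9) / ln(36340/3494) = 0.5754 / 2.3419 = 0.2457
c = 9 / 3494^0.2457 = 9 / 7.422 = 1.213
S₃ = 1.213 × 85.12^0.2457 = 1.213 × 2.98 ≈ 3.613

3.61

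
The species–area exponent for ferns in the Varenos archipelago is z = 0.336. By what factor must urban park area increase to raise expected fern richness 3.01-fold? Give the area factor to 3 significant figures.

26.6

(A₂/A₁)^0.336 = 3.01, so A₂/A₁ = 3.01^(1/0.336) = 3.01^2.976
ln(A₂/A₁) = ln 3.01 / 0.336 = 1.1019 / 0.336 = 3.2796
A₂/A₁ = e^3.2796 ≈ 26.56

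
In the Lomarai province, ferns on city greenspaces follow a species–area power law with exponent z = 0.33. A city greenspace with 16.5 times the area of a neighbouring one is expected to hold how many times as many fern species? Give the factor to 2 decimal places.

S₂/S₁ = (A₂/A₁)^z = 16.5^0.33
ln(S₂/S₁) = 0.33 × ln 16.5 = 0.33 × 2.8034 = 0.9251
S₂/S₁ = e^0.9251 ≈ 2.522

2.52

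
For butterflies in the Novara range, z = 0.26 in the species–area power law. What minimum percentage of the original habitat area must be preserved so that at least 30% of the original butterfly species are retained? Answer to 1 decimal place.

1.0%

Need (A_new/A_old)^0.26 = 0.3, so A_new/A_old = 0.3^(1/0.26) = 0.3^3.846
ln(A_new/A_old) = ln 0.3 / 0.26 = -1.2040 / 0.26 = -4.6307
A_new/A_old = e^-4.6307 ≈ 0.009748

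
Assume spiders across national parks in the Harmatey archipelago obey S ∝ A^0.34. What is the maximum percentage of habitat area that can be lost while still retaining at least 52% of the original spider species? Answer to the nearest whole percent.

Need (A_new/A_old)^0.34 = 0.52, so A_new/A_old = 0.52^(1/0.34) = 0.52^2.941
ln(A_new/A_old) = ln 0.52 / 0.34 = -0.6539 / 0.34 = -1.9233
A_new/A_old = e^-1.9233 ≈ 0.1461
Fraction that can be lost = 1 − 0.1461 = 0.8539

85%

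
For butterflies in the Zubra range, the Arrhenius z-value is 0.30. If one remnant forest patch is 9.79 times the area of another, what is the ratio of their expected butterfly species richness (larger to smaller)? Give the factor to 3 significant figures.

1.98

S₂/S₁ = (A₂/A₁)^z = 9.79^0.3
ln(S₂/S₁) = 0.3 × ln 9.79 = 0.3 × 2.2814 = 0.6844
S₂/S₁ = e^0.6844 ≈ 1.983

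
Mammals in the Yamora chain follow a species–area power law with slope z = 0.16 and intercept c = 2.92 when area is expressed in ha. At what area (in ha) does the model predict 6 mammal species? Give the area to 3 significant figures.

90.1 ha

6 = 2.92 × A^0.16  ⇒  A^0.16 = 6/2.92 = 2.055
ln A = ln(2.055) / 0.16 = 0.7202 / 0.16 = 4.5011
A = e^4.5011 ≈ 90.12 ha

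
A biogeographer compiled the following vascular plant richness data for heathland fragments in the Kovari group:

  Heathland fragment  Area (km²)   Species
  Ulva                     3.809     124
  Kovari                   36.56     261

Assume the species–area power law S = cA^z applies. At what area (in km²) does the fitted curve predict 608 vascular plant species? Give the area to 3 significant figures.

478 km²

z = ln(261/124) / ln(36.56/3.809) = 0.7442 / 2.2616 = 0.3291
c = 124 / 3.809^0.3291 = 124 / 1.553 = 79.85
A = (608/79.85)^(1/0.3291) ⇒ ln A = ln(7.614)/0.3291 = 6.1687
A = e^6.1687 ≈ 477.6 km²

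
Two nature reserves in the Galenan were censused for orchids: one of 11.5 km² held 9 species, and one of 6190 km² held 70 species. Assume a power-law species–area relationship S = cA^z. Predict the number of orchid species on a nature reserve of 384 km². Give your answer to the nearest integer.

z = ln(70/9) / ln(6190/11.5) = 2.0513 / 6.2883 = 0.3262
c = 9 / 11.5^0.3262 = 9 / 2.218 = 4.057
S₃ = 4.057 × 384^0.3262 = 4.057 × 6.966 ≈ 28.27

28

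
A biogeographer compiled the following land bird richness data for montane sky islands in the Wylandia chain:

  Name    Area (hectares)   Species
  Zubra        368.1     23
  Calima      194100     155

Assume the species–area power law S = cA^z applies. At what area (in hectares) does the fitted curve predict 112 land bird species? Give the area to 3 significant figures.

z = ln(155/23) / ln(194100/368.1) = 1.9079 / 6.2678 = 0.3044
c = 23 / 368.1^0.3044 = 23 / 6.041 = 3.807
A = (112/3.807)^(1/0.3044) ⇒ ln A = ln(29.42)/0.3044 = 11.1087
A = e^11.1087 ≈ 66750 hectares

66700 hectares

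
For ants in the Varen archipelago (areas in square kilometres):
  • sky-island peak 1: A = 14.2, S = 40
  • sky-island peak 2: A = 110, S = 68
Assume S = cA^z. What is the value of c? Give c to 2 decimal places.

z = ln(S₂/S₁) / ln(A₂/A₁) = ln(68/40) / ln(110/14.2) = 0.5306 / 2.0472 = 0.2592
c = S₁ / A₁^z = 40 / 14.2^0.2592 = 40 / 1.989 = 20.11

20.11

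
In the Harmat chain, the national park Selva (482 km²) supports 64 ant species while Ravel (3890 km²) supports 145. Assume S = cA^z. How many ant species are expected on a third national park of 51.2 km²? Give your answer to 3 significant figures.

26.6

z = ln(145/64) / ln(3890/482) = 0.8179 / 2.0882 = 0.3916
c = 64 / 482^0.3916 = 64 / 11.24 = 5.693
S₃ = 5.693 × 51.2^0.3916 = 5.693 × 4.671 ≈ 26.6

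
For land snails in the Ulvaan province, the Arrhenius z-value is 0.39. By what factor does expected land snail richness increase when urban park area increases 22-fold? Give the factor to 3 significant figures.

3.34

S₂/S₁ = (A₂/A₁)^z = 22^0.39
ln(S₂/S₁) = 0.39 × ln 22 = 0.39 × 3.0910 = 1.2055
S₂/S₁ = e^1.2055 ≈ 3.338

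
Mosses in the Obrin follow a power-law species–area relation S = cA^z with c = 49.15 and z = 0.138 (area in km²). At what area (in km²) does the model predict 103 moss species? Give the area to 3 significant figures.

103 = 49.15 × A^0.138  ⇒  A^0.138 = 103/49.15 = 2.096
ln A = ln(2.096) / 0.138 = 0.7399 / 0.138 = 5.3612
A = e^5.3612 ≈ 213 km²

213 km²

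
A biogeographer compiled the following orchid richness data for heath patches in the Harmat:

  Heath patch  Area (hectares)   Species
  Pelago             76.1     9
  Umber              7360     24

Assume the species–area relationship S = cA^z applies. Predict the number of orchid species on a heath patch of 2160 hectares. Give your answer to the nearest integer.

z = ln(24/9) / ln(7360/76.1) = 0.9808 / 4.5718 = 0.2145
c = 9 / 76.1^0.2145 = 9 / 2.533 = 3.553
S₃ = 3.553 × 2160^0.2145 = 3.553 × 5.192 ≈ 18.45

18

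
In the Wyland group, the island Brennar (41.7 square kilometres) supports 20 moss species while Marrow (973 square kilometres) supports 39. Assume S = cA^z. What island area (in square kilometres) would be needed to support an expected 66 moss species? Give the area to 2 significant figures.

z = ln(39/20) / ln(973/41.7) = 0.6678 / 3.1499 = 0.2120
c = 20 / 41.7^0.2120 = 20 / 2.205 = 9.068
A = (66/9.068)^(1/0.2120) ⇒ ln A = ln(7.278)/0.2120 = 9.3618
A = e^9.3618 ≈ 11635 square kilometres

12000 square kilometres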